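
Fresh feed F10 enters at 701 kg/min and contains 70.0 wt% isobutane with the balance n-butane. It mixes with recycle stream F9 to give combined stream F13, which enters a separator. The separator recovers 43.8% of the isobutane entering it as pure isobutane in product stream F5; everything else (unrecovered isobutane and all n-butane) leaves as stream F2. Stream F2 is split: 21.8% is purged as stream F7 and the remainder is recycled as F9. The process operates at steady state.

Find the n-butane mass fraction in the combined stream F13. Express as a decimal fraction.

n-butane enters only via F10 and leaves only via the purge: 701×0.300 = 0.218×(n-butane in F2), and the separator passes all n-butane, so n-butane in F13 = n-butane in F2 = 964.68 kg/min.
isobutane in F13: m_A = 701×0.700 + (1−0.218)·(1−0.438)·m_A, so m_A = 490.7/0.5605 = 875.44 kg/min.
F13 = 875.44 + 964.68 = 1840.1 kg/min.
n-butane fraction in F13 = 964.68/1840.1 = 0.524.

0.524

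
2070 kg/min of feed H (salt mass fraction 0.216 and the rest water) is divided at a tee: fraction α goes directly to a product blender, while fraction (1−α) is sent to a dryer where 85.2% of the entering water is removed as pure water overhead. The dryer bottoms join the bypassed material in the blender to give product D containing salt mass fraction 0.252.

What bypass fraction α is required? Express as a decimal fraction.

All 2070×0.216 = 447.12 kg/min of salt reaches D, so D = 447.12/0.252 = 1774.3 kg/min and vapour = 295.71 kg/min.
The evaporator receives (1−α)·2070 of feed at 0.784 water and removes 0.852 of that water:
0.852×0.784×(1−α)×2070 = 295.71
(1−α) = 295.71/1382.7 = 0.2139;  α = 0.7861.

0.786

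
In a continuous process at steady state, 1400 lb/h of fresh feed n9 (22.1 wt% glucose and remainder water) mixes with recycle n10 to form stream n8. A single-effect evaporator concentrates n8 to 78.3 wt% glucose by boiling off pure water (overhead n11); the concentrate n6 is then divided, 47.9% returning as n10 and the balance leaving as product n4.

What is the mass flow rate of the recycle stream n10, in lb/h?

363.3 lb/h

Overall glucose balance (none leaves overhead): glucose in fresh feed = glucose in product, i.e. 1400×0.221 = (1−0.479)·n6·0.783.
n6 = 309.4/(0.783×0.521) = 758.44 lb/h.
Recycle n10 = 0.479×758.44 = 363.29 lb/h.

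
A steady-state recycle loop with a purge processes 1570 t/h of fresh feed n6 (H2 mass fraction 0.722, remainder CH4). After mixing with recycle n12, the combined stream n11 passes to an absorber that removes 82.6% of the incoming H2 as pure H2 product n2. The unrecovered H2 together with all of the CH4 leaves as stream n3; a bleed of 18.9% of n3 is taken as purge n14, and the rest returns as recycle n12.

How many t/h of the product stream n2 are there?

H2 in n11: m_A = 1570×0.722 + (1−0.189)·(1−0.826)·m_A, so m_A = 1133.5/0.8589 = 1319.8 t/h.
Product n2 = 0.826×1319.8 = 1090.1 t/h.

1090 t/h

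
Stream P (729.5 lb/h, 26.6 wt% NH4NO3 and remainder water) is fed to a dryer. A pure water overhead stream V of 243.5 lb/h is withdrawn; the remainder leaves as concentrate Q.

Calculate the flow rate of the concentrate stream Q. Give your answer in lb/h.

486 lb/h

Concentrate = 729.5 − 243.5 = 486 lb/h.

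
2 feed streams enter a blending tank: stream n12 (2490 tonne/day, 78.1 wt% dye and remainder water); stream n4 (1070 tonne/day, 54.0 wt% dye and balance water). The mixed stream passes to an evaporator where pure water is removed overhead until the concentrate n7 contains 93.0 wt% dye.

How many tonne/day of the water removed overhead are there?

847.6 tonne/day

dye entering = 2490×0.781 + 1070×0.540 = 2522.5 tonne/day.
All dye reports to n7, so n7 = 2522.5/0.930 = 2712.4 tonne/day.
Total feed = 3560 tonne/day; overhead = 3560 − 2712.4 = 847.65 tonne/day.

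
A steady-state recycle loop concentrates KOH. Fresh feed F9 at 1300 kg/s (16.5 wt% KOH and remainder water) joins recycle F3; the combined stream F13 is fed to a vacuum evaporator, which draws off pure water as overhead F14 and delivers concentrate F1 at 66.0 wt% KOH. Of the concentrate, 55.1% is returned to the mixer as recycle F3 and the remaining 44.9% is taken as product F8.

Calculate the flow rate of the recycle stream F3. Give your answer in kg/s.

Overall KOH balance (none leaves overhead): KOH in fresh feed = KOH in product, i.e. 1300×0.165 = (1−0.551)·F1·0.660.
F1 = 214.5/(0.660×0.449) = 723.83 kg/s.
Recycle F3 = 0.551×723.83 = 398.83 kg/s.

398.8 kg/s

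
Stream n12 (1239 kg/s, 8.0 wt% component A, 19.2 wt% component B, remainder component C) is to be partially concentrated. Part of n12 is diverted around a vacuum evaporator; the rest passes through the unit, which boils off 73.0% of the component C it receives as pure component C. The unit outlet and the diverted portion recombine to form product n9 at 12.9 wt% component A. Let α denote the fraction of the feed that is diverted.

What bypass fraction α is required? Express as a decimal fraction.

0.285

All 1239×0.080 = 99.12 kg/s of component A reaches n9, so n9 = 99.12/0.129 = 768.37 kg/s and vapour = 470.63 kg/s.
The evaporator receives (1−α)·1239 of feed at 0.728 component C and removes 0.730 of that component C:
0.730×0.728×(1−α)×1239 = 470.63
(1−α) = 470.63/658.45 = 0.7147;  α = 0.2853.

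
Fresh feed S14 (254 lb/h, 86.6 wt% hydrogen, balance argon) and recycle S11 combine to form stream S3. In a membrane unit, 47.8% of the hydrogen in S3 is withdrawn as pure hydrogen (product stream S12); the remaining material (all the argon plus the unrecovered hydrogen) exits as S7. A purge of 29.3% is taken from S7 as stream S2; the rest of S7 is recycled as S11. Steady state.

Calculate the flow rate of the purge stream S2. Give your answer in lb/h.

87.36 lb/h

argon enters only via S14 and leaves only via the purge: 254×0.134 = 0.293×(argon in S7), and the membrane unit passes all argon, so argon in S3 = argon in S7 = 116.16 lb/h.
hydrogen in S3: m_A = 254×0.866 + (1−0.293)·(1−0.478)·m_A, so m_A = 219.96/0.6309 = 348.63 lb/h.
S7 = (1−0.478)×348.63 + 116.16 = 298.15 lb/h.
Purge S2 = 0.293×298.15 = 87.357 lb/h.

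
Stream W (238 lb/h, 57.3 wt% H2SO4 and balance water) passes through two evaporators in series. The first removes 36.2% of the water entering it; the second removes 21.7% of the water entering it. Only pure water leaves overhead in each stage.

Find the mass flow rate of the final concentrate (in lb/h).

water in feed = 238×0.427 = 101.63 lb/h.
After stage 1: water left = (1−0.362)×101.63 = 64.837; stream total = 201.21 lb/h.
After stage 2: water left = (1−0.217)×64.837 = 50.768; final concentrate = 187.14 lb/h.

187.1 lb/h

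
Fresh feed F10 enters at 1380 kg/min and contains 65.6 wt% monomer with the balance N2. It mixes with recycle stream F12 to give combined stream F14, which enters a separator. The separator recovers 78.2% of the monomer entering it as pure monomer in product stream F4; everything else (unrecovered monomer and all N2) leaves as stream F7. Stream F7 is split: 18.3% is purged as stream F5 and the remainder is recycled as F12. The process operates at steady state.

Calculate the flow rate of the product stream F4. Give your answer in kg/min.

monomer in F14: m_A = 1380×0.656 + (1−0.183)·(1−0.782)·m_A, so m_A = 905.28/0.8219 = 1101.5 kg/min.
Product F4 = 0.782×1101.5 = 861.34 kg/min.

861.3 kg/min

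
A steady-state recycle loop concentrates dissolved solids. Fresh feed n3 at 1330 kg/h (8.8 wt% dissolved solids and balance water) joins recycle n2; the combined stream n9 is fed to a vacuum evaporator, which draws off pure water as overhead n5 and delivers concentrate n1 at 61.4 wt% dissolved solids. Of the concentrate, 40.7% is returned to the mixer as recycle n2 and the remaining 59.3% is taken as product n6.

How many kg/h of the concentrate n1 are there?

Overall dissolved solids balance (none leaves overhead): dissolved solids in fresh feed = dissolved solids in product, i.e. 1330×0.088 = (1−0.407)·n1·0.614.
n1 = 117.04/(0.614×0.593) = 321.45 kg/h.

321.4 kg/h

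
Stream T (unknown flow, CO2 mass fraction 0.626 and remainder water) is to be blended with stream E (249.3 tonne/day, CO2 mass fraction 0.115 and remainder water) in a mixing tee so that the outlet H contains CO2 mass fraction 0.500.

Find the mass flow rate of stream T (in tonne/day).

Let T be the unknown flow. Total out = 249.3 + T.
CO2 balance: 28.67 + 0.626·T = 0.500·(249.3 + T)
(0.626 − 0.500)·T = 0.500×249.3 − 28.67 = 95.981
T = 95.981 / 0.126 = 761.75 tonne/day

761.8 tonne/day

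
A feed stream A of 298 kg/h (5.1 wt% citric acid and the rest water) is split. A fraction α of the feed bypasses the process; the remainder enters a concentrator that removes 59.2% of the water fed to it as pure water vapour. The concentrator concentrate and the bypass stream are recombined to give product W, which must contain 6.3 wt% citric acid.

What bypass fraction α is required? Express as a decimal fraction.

All 298×0.051 = 15.198 kg/h of citric acid reaches W, so W = 15.198/0.063 = 241.24 kg/h and vapour = 56.762 kg/h.
The evaporator receives (1−α)·298 of feed at 0.949 water and removes 0.592 of that water:
0.592×0.949×(1−α)×298 = 56.762
(1−α) = 56.762/167.42 = 0.3390;  α = 0.6610.

0.661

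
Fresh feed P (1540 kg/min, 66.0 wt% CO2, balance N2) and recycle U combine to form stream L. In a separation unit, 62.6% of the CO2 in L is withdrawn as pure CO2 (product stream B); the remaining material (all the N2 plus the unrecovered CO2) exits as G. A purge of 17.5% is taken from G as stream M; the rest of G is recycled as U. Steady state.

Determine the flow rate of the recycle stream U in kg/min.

2922 kg/min

N2 enters only via P and leaves only via the purge: 1540×0.340 = 0.175×(N2 in G), and the separation unit passes all N2, so N2 in L = N2 in G = 2992 kg/min.
CO2 in L: m_A = 1540×0.660 + (1−0.175)·(1−0.626)·m_A, so m_A = 1016.4/0.6915 = 1470 kg/min.
G = (1−0.626)×1470 + 2992 = 3541.8 kg/min.
Recycle U = (1−0.175)×3541.8 = 2922 kg/min.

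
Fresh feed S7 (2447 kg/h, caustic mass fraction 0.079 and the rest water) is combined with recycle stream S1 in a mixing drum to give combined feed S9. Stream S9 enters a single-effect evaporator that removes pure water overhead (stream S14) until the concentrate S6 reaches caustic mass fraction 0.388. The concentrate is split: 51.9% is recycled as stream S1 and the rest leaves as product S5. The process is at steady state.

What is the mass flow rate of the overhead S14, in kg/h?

1949 kg/h

Overall caustic balance (none leaves overhead): caustic in fresh feed = caustic in product, i.e. 2447×0.079 = (1−0.519)·S6·0.388.
S6 = 193.31/(0.388×0.481) = 1035.8 kg/h.
Recycle S1 = 0.519×1035.8 = 537.59 kg/h.
Combined feed S9 = 2447 + 537.59 = 2984.6 kg/h.
Overhead S14 = S9 − S6 = 2984.6 − 1035.8 = 1948.8 kg/h.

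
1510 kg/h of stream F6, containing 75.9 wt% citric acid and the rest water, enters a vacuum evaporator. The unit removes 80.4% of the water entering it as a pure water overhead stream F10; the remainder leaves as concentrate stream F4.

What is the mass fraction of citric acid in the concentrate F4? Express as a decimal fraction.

citric acid is not removed: 1510×0.759 = 1146.1 kg/h of citric acid enters F4.
water entering = 1510×0.241 = 363.91 kg/h; overhead removed = 0.804×363.91 = 292.58 kg/h.
Concentrate = 1510 − 292.58 = 1217.4 kg/h.
Mass fraction = 1146.1/1217.4 = 0.9414.

0.9414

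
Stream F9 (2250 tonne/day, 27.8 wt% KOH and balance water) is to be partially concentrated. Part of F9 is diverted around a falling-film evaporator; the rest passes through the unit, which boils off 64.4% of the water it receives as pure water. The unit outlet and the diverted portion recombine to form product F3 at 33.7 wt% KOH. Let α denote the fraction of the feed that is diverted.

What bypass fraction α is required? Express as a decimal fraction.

0.623

All 2250×0.278 = 625.5 tonne/day of KOH reaches F3, so F3 = 625.5/0.337 = 1856.1 tonne/day and vapour = 393.92 tonne/day.
The evaporator receives (1−α)·2250 of feed at 0.722 water and removes 0.644 of that water:
0.644×0.722×(1−α)×2250 = 393.92
(1−α) = 393.92/1046.2 = 0.3765;  α = 0.6235.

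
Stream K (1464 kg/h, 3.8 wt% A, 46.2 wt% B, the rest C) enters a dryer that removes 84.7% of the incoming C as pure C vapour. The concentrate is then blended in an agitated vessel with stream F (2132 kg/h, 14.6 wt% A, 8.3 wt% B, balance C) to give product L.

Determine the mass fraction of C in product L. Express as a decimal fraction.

Vapour removed = 0.847×0.500×1464 = 620 kg/h; concentrate = 844 kg/h.
C reaching the mixer = 112 (from concentrate) + 2132×0.771 = 1755.8 kg/h.
Product flow = 844 + 2132 = 2976 kg/h; C fraction = 0.5900.

0.5900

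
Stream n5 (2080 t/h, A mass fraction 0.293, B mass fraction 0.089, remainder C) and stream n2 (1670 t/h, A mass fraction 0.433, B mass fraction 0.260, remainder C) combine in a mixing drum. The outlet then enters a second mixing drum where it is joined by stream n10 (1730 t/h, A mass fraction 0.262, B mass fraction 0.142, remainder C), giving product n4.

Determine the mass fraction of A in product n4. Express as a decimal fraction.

0.326

Overall, product flow = 5480 t/h.
A in = 2080×0.293 + 1670×0.433 + 1730×0.262 = 1785.8 t/h.
A fraction in n4 = 0.326.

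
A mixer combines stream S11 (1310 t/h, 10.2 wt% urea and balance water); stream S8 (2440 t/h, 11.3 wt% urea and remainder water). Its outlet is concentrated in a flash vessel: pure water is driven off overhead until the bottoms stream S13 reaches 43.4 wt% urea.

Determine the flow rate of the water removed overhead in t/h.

urea entering = 1310×0.102 + 2440×0.113 = 409.34 t/h.
All urea reports to S13, so S13 = 409.34/0.434 = 943.18 t/h.
Total feed = 3750 t/h; overhead = 3750 − 943.18 = 2806.8 t/h.

2807 t/h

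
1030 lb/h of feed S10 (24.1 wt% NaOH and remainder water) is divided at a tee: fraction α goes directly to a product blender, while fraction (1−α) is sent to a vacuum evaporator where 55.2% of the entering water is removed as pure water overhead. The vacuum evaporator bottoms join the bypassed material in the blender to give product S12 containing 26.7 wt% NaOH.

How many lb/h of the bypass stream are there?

790.6 lb/h

All 1030×0.241 = 248.23 lb/h of NaOH reaches S12, so S12 = 248.23/0.267 = 929.7 lb/h and vapour = 100.3 lb/h.
The evaporator receives (1−α)·1030 of feed at 0.759 water and removes 0.552 of that water:
0.552×0.759×(1−α)×1030 = 100.3
(1−α) = 100.3/431.54 = 0.2324;  α = 0.7676.
Bypass flow = 0.7676×1030 = 790.6 lb/h.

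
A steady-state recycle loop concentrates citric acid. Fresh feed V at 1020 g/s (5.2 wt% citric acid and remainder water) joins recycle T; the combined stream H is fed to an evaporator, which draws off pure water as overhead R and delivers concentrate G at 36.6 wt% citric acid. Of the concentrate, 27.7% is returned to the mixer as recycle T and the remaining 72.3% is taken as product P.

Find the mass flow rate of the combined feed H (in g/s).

Overall citric acid balance (none leaves overhead): citric acid in fresh feed = citric acid in product, i.e. 1020×0.052 = (1−0.277)·G·0.366.
G = 53.04/(0.366×0.723) = 200.44 g/s.
Recycle T = 0.277×200.44 = 55.522 g/s.
Combined feed H = 1020 + 55.522 = 1075.5 g/s.

1076 g/s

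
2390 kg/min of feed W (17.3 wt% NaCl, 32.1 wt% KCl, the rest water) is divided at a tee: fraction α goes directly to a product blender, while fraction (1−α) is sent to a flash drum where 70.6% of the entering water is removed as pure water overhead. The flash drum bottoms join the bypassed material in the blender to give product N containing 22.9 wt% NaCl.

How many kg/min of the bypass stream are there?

All 2390×0.173 = 413.47 kg/min of NaCl reaches N, so N = 413.47/0.229 = 1805.5 kg/min and vapour = 584.45 kg/min.
The evaporator receives (1−α)·2390 of feed at 0.506 water and removes 0.706 of that water:
0.706×0.506×(1−α)×2390 = 584.45
(1−α) = 584.45/853.79 = 0.6845;  α = 0.3155.
Bypass flow = 0.3155×2390 = 753.96 kg/min.

754 kg/min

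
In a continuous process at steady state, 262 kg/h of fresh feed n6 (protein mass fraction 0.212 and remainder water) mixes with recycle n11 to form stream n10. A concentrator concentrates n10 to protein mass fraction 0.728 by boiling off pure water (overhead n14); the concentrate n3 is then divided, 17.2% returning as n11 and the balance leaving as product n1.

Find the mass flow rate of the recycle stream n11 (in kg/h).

15.85 kg/h

Overall protein balance (none leaves overhead): protein in fresh feed = protein in product, i.e. 262×0.212 = (1−0.172)·n3·0.728.
n3 = 55.544/(0.728×0.828) = 92.146 kg/h.
Recycle n11 = 0.172×92.146 = 15.849 kg/h.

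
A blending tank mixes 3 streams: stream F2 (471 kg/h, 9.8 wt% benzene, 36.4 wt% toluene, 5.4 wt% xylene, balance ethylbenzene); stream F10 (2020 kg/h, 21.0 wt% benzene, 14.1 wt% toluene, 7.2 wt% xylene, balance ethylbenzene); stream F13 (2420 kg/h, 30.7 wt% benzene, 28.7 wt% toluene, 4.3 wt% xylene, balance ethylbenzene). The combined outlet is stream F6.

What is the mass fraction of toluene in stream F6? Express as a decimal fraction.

0.234

Total flow out = 471 + 2020 + 2420 = 4911 kg/h.
toluene in = 471×0.364 + 2020×0.141 + 2420×0.287 = 1150.8 kg/h.
toluene mass fraction in F6 = 1150.8/4911 = 0.234.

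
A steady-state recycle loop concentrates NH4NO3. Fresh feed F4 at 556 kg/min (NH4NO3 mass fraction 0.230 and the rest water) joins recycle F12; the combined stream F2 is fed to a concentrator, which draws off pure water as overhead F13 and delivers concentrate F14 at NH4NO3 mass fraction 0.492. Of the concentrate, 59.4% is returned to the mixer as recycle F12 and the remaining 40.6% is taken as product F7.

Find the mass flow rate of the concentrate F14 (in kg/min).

640.2 kg/min

Overall NH4NO3 balance (none leaves overhead): NH4NO3 in fresh feed = NH4NO3 in product, i.e. 556×0.230 = (1−0.594)·F14·0.492.
F14 = 127.88/(0.492×0.406) = 640.19 kg/min.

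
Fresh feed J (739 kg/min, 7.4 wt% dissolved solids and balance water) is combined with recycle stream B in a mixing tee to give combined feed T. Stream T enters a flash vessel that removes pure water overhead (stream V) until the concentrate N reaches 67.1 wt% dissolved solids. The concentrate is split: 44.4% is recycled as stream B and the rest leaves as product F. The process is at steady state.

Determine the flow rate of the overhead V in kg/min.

Overall dissolved solids balance (none leaves overhead): dissolved solids in fresh feed = dissolved solids in product, i.e. 739×0.074 = (1−0.444)·N·0.671.
N = 54.686/(0.671×0.556) = 146.58 kg/min.
Recycle B = 0.444×146.58 = 65.082 kg/min.
Combined feed T = 739 + 65.082 = 804.08 kg/min.
Overhead V = T − N = 804.08 − 146.58 = 657.5 kg/min.

657.5 kg/min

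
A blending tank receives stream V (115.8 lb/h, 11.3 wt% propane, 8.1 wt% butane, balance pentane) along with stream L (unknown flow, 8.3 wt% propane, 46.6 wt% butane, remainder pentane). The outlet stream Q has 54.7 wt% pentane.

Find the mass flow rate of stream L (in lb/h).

Let L be the unknown flow. Total out = 115.8 + L.
pentane balance: 93.335 + 0.451·L = 0.547·(115.8 + L)
(0.451 − 0.547)·L = 0.547×115.8 − 93.335 = -29.992
L = -29.992 / -0.096 = 312.42 lb/h

312.4 lb/h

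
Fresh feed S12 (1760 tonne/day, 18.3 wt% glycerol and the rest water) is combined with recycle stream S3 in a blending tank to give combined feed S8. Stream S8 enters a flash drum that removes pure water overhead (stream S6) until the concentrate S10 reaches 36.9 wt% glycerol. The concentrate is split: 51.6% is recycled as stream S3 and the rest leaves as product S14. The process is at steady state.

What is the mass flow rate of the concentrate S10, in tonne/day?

Overall glycerol balance (none leaves overhead): glycerol in fresh feed = glycerol in product, i.e. 1760×0.183 = (1−0.516)·S10·0.369.
S10 = 322.08/(0.369×0.484) = 1803.4 tonne/day.

1803 tonne/day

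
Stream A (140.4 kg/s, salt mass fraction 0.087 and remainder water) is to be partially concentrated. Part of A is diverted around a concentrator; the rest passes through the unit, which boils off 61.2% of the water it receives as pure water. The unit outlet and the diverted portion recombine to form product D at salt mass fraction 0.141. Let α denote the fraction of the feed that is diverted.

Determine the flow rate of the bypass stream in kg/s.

All 140.4×0.087 = 12.215 kg/s of salt reaches D, so D = 12.215/0.141 = 86.63 kg/s and vapour = 53.77 kg/s.
The evaporator receives (1−α)·140.4 of feed at 0.913 water and removes 0.612 of that water:
0.612×0.913×(1−α)×140.4 = 53.77
(1−α) = 53.77/78.449 = 0.6854;  α = 0.3146.
Bypass flow = 0.3146×140.4 = 44.168 kg/s.

44.17 kg/s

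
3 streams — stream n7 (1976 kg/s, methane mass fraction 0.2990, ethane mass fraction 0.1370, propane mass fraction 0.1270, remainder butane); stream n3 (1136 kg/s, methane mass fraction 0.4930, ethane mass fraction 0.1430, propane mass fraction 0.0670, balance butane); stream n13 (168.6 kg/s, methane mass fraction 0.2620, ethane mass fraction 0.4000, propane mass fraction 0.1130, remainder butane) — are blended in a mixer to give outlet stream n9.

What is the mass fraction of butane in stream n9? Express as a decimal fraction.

Total flow out = 1976 + 1136 + 168.6 = 3280.6 kg/s.
butane in = 1976×0.437 + 1136×0.297 + 168.6×0.225 = 1238.8 kg/s.
butane mass fraction in n9 = 1238.8/3280.6 = 0.3776.

0.3776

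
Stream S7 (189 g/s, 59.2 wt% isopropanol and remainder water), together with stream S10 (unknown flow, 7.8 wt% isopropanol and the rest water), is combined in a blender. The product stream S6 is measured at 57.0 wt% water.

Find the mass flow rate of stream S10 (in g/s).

86.98 g/s

Let S10 be the unknown flow. Total out = 189 + S10.
water balance: 77.112 + 0.922·S10 = 0.570·(189 + S10)
(0.922 − 0.570)·S10 = 0.570×189 − 77.112 = 30.618
S10 = 30.618 / 0.352 = 86.983 g/s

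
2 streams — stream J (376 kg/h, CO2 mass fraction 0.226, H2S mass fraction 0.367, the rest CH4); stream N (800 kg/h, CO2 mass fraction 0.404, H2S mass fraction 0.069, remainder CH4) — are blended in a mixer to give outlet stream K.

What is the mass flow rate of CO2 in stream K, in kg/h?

CO2 out = CO2 in = 376×0.226 + 800×0.404 = 408.18 kg/h.

408.2 kg/h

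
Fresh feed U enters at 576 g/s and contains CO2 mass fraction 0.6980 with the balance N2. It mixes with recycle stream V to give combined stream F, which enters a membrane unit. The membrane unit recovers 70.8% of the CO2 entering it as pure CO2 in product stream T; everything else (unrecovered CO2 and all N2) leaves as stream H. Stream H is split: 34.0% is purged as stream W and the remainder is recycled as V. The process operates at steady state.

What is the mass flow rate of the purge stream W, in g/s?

223.4 g/s

N2 enters only via U and leaves only via the purge: 576×0.302 = 0.340×(N2 in H), and the membrane unit passes all N2, so N2 in F = N2 in H = 511.62 g/s.
CO2 in F: m_A = 576×0.698 + (1−0.340)·(1−0.708)·m_A, so m_A = 402.05/0.8073 = 498.03 g/s.
H = (1−0.708)×498.03 + 511.62 = 657.05 g/s.
Purge W = 0.340×657.05 = 223.4 g/s.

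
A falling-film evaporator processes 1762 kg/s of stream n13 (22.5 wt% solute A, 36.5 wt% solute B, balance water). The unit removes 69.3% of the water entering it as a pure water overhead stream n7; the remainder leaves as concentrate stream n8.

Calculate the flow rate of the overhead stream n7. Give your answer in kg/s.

water entering = 1762×0.410 = 722.42 kg/s; overhead removed = 0.693×722.42 = 500.64 kg/s.

500.6 kg/s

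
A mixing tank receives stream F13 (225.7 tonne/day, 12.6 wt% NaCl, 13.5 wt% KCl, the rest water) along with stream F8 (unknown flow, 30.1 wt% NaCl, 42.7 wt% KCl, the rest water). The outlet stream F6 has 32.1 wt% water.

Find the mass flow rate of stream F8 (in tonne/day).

1925 tonne/day

Let F8 be the unknown flow. Total out = 225.7 + F8.
water balance: 166.79 + 0.272·F8 = 0.321·(225.7 + F8)
(0.272 − 0.321)·F8 = 0.321×225.7 − 166.79 = -94.343
F8 = -94.343 / -0.049 = 1925.4 tonne/day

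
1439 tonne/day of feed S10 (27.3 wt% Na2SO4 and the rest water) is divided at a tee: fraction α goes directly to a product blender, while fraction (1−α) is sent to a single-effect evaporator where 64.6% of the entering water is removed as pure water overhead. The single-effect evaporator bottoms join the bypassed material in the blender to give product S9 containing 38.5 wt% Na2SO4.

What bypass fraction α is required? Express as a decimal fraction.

All 1439×0.273 = 392.85 tonne/day of Na2SO4 reaches S9, so S9 = 392.85/0.385 = 1020.4 tonne/day and vapour = 418.62 tonne/day.
The evaporator receives (1−α)·1439 of feed at 0.727 water and removes 0.646 of that water:
0.646×0.727×(1−α)×1439 = 418.62
(1−α) = 418.62/675.81 = 0.6194;  α = 0.3806.

0.381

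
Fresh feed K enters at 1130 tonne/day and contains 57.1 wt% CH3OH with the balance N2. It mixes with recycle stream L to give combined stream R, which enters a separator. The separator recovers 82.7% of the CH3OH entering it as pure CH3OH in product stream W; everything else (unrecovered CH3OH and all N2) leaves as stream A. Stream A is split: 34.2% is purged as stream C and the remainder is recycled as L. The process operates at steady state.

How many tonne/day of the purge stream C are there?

527.8 tonne/day

N2 enters only via K and leaves only via the purge: 1130×0.429 = 0.342×(N2 in A), and the separator passes all N2, so N2 in R = N2 in A = 1417.5 tonne/day.
CH3OH in R: m_A = 1130×0.571 + (1−0.342)·(1−0.827)·m_A, so m_A = 645.23/0.8862 = 728.11 tonne/day.
A = (1−0.827)×728.11 + 1417.5 = 1543.4 tonne/day.
Purge C = 0.342×1543.4 = 527.85 tonne/day.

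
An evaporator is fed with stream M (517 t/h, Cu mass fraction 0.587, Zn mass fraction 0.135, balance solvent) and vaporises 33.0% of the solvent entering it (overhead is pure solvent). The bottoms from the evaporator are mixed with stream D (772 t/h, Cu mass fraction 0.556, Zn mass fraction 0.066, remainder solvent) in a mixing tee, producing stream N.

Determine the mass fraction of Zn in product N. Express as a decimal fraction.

0.097

Vapour removed = 0.330×0.278×517 = 47.43 t/h; concentrate = 469.57 t/h.
Zn reaching the mixer = 69.795 (from concentrate) + 772×0.066 = 120.75 t/h.
Product flow = 469.57 + 772 = 1241.6 t/h; Zn fraction = 0.097.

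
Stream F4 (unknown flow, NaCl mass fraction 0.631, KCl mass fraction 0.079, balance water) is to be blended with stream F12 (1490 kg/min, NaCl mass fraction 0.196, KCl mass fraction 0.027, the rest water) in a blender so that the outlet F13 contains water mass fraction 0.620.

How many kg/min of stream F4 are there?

Let F4 be the unknown flow. Total out = 1490 + F4.
water balance: 1157.7 + 0.290·F4 = 0.620·(1490 + F4)
(0.290 − 0.620)·F4 = 0.620×1490 − 1157.7 = -233.93
F4 = -233.93 / -0.330 = 708.88 kg/min

708.9 kg/min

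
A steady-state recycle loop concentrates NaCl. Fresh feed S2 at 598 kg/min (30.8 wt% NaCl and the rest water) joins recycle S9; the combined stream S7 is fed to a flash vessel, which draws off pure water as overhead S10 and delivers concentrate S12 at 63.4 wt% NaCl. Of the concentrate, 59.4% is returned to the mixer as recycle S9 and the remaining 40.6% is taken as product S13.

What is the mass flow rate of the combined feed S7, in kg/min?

1023 kg/min

Overall NaCl balance (none leaves overhead): NaCl in fresh feed = NaCl in product, i.e. 598×0.308 = (1−0.594)·S12·0.634.
S12 = 184.18/(0.634×0.406) = 715.54 kg/min.
Recycle S9 = 0.594×715.54 = 425.03 kg/min.
Combined feed S7 = 598 + 425.03 = 1023 kg/min.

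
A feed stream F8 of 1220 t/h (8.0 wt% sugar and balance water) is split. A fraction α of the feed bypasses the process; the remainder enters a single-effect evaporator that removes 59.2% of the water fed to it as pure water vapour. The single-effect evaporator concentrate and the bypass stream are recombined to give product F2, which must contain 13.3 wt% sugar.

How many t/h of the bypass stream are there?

327.4 t/h

All 1220×0.080 = 97.6 t/h of sugar reaches F2, so F2 = 97.6/0.133 = 733.83 t/h and vapour = 486.17 t/h.
The evaporator receives (1−α)·1220 of feed at 0.920 water and removes 0.592 of that water:
0.592×0.920×(1−α)×1220 = 486.17
(1−α) = 486.17/664.46 = 0.7317;  α = 0.2683.
Bypass flow = 0.2683×1220 = 327.36 t/h.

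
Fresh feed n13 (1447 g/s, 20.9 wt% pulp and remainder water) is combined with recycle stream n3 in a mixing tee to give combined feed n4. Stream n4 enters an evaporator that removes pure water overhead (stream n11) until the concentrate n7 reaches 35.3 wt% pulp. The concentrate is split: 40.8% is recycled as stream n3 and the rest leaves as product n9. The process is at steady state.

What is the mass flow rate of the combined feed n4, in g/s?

2037 g/s

Overall pulp balance (none leaves overhead): pulp in fresh feed = pulp in product, i.e. 1447×0.209 = (1−0.408)·n7·0.353.
n7 = 302.42/(0.353×0.592) = 1447.2 g/s.
Recycle n3 = 0.408×1447.2 = 590.44 g/s.
Combined feed n4 = 1447 + 590.44 = 2037.4 g/s.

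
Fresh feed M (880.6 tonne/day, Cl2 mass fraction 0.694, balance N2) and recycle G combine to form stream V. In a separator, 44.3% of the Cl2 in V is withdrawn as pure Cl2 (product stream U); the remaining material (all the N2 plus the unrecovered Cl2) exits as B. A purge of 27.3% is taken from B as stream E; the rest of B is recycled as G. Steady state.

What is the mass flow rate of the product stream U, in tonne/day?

455 tonne/day

Cl2 in V: m_A = 880.6×0.694 + (1−0.273)·(1−0.443)·m_A, so m_A = 611.14/0.5951 = 1027 tonne/day.
Product U = 0.443×1027 = 454.97 tonne/day.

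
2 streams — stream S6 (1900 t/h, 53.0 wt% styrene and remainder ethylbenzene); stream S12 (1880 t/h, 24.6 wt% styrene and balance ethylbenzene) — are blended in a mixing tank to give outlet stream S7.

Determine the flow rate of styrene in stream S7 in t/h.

1469 t/h

styrene out = styrene in = 1900×0.530 + 1880×0.246 = 1469.5 t/h.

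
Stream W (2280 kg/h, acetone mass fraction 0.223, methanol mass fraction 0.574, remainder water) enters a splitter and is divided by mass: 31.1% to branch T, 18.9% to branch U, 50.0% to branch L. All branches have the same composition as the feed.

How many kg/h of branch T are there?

709.1 kg/h

Branch T flow = 0.311×2280 = 709.08 kg/h.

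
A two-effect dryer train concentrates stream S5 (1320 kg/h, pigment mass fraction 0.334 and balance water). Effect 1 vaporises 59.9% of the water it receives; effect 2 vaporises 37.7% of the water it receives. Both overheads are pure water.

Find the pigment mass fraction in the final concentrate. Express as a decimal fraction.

0.667

water in feed = 1320×0.666 = 879.12 kg/h.
After stage 1: water left = (1−0.599)×879.12 = 352.53; stream total = 793.41 kg/h.
After stage 2: water left = (1−0.377)×352.53 = 219.62; final concentrate = 660.5 kg/h.
pigment fraction = 440.88/660.5 = 0.667.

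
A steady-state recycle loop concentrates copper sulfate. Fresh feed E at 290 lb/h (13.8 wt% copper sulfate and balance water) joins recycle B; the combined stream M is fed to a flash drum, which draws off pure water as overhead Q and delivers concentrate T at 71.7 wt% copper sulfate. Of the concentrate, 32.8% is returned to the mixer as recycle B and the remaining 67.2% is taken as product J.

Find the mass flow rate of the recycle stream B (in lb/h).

Overall copper sulfate balance (none leaves overhead): copper sulfate in fresh feed = copper sulfate in product, i.e. 290×0.138 = (1−0.328)·T·0.717.
T = 40.02/(0.717×0.672) = 83.059 lb/h.
Recycle B = 0.328×83.059 = 27.243 lb/h.

27.24 lb/h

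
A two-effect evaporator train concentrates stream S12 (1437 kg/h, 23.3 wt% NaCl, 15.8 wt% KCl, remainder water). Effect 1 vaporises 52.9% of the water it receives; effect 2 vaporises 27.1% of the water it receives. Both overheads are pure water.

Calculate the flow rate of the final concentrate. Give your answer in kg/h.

862.4 kg/h

water in feed = 1437×0.609 = 875.13 kg/h.
After stage 1: water left = (1−0.529)×875.13 = 412.19; stream total = 974.05 kg/h.
After stage 2: water left = (1−0.271)×412.19 = 300.48; final concentrate = 862.35 kg/h.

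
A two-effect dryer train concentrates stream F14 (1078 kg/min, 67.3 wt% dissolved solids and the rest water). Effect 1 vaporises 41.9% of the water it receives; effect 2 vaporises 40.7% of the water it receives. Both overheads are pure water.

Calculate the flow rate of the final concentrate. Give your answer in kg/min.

water in feed = 1078×0.327 = 352.51 kg/min.
After stage 1: water left = (1−0.419)×352.51 = 204.81; stream total = 930.3 kg/min.
After stage 2: water left = (1−0.407)×204.81 = 121.45; final concentrate = 846.94 kg/min.

846.9 kg/min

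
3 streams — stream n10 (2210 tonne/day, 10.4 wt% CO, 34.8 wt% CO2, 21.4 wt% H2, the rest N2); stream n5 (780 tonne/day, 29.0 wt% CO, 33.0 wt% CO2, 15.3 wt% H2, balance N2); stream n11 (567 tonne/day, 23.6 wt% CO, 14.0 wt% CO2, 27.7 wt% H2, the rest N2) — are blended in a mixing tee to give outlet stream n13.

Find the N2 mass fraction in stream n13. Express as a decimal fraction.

Total flow out = 2210 + 780 + 567 = 3557 tonne/day.
N2 in = 2210×0.334 + 780×0.227 + 567×0.347 = 1111.9 tonne/day.
N2 mass fraction in n13 = 1111.9/3557 = 0.3126.

0.3126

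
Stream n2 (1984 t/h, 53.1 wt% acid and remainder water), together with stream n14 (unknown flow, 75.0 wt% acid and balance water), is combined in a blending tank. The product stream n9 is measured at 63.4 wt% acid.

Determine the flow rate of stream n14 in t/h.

Let n14 be the unknown flow. Total out = 1984 + n14.
acid balance: 1053.5 + 0.750·n14 = 0.634·(1984 + n14)
(0.750 − 0.634)·n14 = 0.634×1984 − 1053.5 = 204.35
n14 = 204.35 / 0.116 = 1761.7 t/h

1762 t/h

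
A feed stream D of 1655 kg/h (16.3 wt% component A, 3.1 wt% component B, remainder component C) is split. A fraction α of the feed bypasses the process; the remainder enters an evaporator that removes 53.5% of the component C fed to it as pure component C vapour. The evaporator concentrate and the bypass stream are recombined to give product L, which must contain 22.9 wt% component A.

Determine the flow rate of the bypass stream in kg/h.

548.8 kg/h

All 1655×0.163 = 269.76 kg/h of component A reaches L, so L = 269.76/0.229 = 1178 kg/h and vapour = 476.99 kg/h.
The evaporator receives (1−α)·1655 of feed at 0.806 component C and removes 0.535 of that component C:
0.535×0.806×(1−α)×1655 = 476.99
(1−α) = 476.99/713.65 = 0.6684;  α = 0.3316.
Bypass flow = 0.3316×1655 = 548.84 kg/h.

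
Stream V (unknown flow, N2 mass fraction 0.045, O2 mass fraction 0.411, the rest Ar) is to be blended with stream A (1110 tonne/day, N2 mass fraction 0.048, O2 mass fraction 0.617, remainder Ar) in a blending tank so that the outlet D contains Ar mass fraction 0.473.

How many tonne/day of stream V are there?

Let V be the unknown flow. Total out = 1110 + V.
Ar balance: 371.85 + 0.544·V = 0.473·(1110 + V)
(0.544 − 0.473)·V = 0.473×1110 − 371.85 = 153.18
V = 153.18 / 0.071 = 2157.5 tonne/day

2157 tonne/day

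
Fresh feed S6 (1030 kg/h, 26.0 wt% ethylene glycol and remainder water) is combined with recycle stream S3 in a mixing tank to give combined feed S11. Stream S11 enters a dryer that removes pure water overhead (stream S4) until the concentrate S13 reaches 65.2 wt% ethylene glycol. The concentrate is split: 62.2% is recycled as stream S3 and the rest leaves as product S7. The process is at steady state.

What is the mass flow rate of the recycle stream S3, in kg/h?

Overall ethylene glycol balance (none leaves overhead): ethylene glycol in fresh feed = ethylene glycol in product, i.e. 1030×0.260 = (1−0.622)·S13·0.652.
S13 = 267.8/(0.652×0.378) = 1086.6 kg/h.
Recycle S3 = 0.622×1086.6 = 675.87 kg/h.

675.9 kg/h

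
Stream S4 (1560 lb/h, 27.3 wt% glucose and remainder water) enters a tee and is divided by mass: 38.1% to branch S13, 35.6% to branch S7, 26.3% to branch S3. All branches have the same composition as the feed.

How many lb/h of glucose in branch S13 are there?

162.3 lb/h

Branch S13 total = 0.381×1560 = 594.36 lb/h.
glucose in S13 = 0.273×594.36 = 162.26 lb/h.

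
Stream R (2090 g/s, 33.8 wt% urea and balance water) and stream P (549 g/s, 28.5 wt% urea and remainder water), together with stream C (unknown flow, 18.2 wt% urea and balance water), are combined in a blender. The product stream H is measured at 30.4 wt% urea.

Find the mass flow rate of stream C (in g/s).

Let C be the unknown flow. Total out = 2639 + C.
urea balance: 862.88 + 0.182·C = 0.304·(2639 + C)
(0.182 − 0.304)·C = 0.304×2639 − 862.88 = -60.629
C = -60.629 / -0.122 = 496.96 g/s

497 g/s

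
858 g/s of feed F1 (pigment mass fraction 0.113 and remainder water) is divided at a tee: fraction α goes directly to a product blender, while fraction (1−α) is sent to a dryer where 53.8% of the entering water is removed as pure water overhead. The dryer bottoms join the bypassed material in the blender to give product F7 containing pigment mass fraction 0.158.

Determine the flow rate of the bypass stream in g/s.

345.9 g/s

All 858×0.113 = 96.954 g/s of pigment reaches F7, so F7 = 96.954/0.158 = 613.63 g/s and vapour = 244.37 g/s.
The evaporator receives (1−α)·858 of feed at 0.887 water and removes 0.538 of that water:
0.538×0.887×(1−α)×858 = 244.37
(1−α) = 244.37/409.44 = 0.5968;  α = 0.4032.
Bypass flow = 0.4032×858 = 345.92 g/s.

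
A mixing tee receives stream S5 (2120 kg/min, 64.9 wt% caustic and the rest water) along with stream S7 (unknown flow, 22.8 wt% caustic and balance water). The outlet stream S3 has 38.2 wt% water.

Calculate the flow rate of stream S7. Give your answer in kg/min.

Let S7 be the unknown flow. Total out = 2120 + S7.
water balance: 744.12 + 0.772·S7 = 0.382·(2120 + S7)
(0.772 − 0.382)·S7 = 0.382×2120 − 744.12 = 65.72
S7 = 65.72 / 0.390 = 168.51 kg/min

168.5 kg/min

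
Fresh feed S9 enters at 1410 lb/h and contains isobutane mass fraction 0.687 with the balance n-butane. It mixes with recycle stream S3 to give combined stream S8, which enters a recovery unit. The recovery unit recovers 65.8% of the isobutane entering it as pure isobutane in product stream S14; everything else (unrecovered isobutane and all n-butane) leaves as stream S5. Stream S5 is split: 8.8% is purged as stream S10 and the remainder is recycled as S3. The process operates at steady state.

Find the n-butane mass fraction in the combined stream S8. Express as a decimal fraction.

0.781

n-butane enters only via S9 and leaves only via the purge: 1410×0.313 = 0.088×(n-butane in S5), and the recovery unit passes all n-butane, so n-butane in S8 = n-butane in S5 = 5015.1 lb/h.
isobutane in S8: m_A = 1410×0.687 + (1−0.088)·(1−0.658)·m_A, so m_A = 968.67/0.6881 = 1407.8 lb/h.
S8 = 1407.8 + 5015.1 = 6422.9 lb/h.
n-butane fraction in S8 = 5015.1/6422.9 = 0.781.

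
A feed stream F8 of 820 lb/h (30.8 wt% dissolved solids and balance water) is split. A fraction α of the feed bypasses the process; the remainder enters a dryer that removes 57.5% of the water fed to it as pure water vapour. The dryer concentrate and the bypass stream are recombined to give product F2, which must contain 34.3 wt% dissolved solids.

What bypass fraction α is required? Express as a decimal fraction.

All 820×0.308 = 252.56 lb/h of dissolved solids reaches F2, so F2 = 252.56/0.343 = 736.33 lb/h and vapour = 83.673 lb/h.
The evaporator receives (1−α)·820 of feed at 0.692 water and removes 0.575 of that water:
0.575×0.692×(1−α)×820 = 83.673
(1−α) = 83.673/326.28 = 0.2564;  α = 0.7436.

0.744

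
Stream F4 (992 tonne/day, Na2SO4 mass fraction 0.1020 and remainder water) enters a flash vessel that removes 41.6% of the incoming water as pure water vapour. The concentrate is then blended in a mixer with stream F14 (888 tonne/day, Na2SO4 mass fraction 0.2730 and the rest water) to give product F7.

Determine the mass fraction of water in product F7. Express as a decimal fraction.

Vapour removed = 0.416×0.898×992 = 370.58 tonne/day; concentrate = 621.42 tonne/day.
water reaching the mixer = 520.24 (from concentrate) + 888×0.727 = 1165.8 tonne/day.
Product flow = 621.42 + 888 = 1509.4 tonne/day; water fraction = 0.7724.

0.7724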